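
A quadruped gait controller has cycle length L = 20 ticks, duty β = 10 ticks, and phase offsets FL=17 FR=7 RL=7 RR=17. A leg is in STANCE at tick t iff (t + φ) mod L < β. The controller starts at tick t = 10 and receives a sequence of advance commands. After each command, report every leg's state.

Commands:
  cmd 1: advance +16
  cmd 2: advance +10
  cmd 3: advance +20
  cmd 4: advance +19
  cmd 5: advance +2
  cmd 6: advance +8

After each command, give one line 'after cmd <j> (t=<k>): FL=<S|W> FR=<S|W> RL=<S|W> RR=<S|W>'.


start t=10: FL=S FR=W RL=W RR=S
cmd 1: advance +16 → t=26, phase=(3,13,13,3) → FL=S FR=W RL=W RR=S
cmd 2: advance +10 → t=36, phase=(13,3,3,13) → FL=W FR=S RL=S RR=W
cmd 3: advance +20 → t=56, phase=(13,3,3,13) → FL=W FR=S RL=S RR=W
cmd 4: advance +19 → t=75, phase=(12,2,2,12) → FL=W FR=S RL=S RR=W
cmd 5: advance +2 → t=77, phase=(14,4,4,14) → FL=W FR=S RL=S RR=W
cmd 6: advance +8 → t=85, phase=(2,12,12,2) → FL=S FR=W RL=W RR=S

after cmd 1 (t=26): FL=S FR=W RL=W RR=S
after cmd 2 (t=36): FL=W FR=S RL=S RR=W
after cmd 3 (t=56): FL=W FR=S RL=S RR=W
after cmd 4 (t=75): FL=W FR=S RL=S RR=W
after cmd 5 (t=77): FL=W FR=S RL=S RR=W
after cmd 6 (t=85): FL=S FR=W RL=W RR=S


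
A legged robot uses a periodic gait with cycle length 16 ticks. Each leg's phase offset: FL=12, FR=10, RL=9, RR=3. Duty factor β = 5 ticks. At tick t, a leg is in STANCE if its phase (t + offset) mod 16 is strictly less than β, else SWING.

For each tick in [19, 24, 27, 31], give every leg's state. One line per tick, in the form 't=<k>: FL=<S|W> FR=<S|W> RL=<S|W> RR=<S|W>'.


t=19: FL=W FR=W RL=W RR=W
t=24: FL=S FR=S RL=S RR=W
t=27: FL=W FR=W RL=S RR=W
t=31: FL=W FR=W RL=W RR=S

t=19: phase=(15,13,12,6) vs β=5 → FL=W FR=W RL=W RR=W
t=24: phase=(4,2,1,11) vs β=5 → FL=S FR=S RL=S RR=W
t=27: phase=(7,5,4,14) vs β=5 → FL=W FR=W RL=S RR=W
t=31: phase=(11,9,8,2) vs β=5 → FL=W FR=W RL=W RR=S


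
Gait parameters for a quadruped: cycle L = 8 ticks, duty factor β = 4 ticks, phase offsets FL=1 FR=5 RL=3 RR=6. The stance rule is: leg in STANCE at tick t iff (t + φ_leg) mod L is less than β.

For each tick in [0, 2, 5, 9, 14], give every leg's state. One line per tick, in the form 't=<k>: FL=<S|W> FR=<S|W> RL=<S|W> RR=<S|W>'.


t=0: FL=S FR=W RL=S RR=W
t=2: FL=S FR=W RL=W RR=S
t=5: FL=W FR=S RL=S RR=S
t=9: FL=S FR=W RL=W RR=W
t=14: FL=W FR=S RL=S RR=W

t=0: phase=(1,5,3,6) vs β=4 → FL=S FR=W RL=S RR=W
t=2: phase=(3,7,5,0) vs β=4 → FL=S FR=W RL=W RR=S
t=5: phase=(6,2,0,3) vs β=4 → FL=W FR=S RL=S RR=S
t=9: phase=(2,6,4,7) vs β=4 → FL=S FR=W RL=W RR=W
t=14: phase=(7,3,1,4) vs β=4 → FL=W FR=S RL=S RR=W


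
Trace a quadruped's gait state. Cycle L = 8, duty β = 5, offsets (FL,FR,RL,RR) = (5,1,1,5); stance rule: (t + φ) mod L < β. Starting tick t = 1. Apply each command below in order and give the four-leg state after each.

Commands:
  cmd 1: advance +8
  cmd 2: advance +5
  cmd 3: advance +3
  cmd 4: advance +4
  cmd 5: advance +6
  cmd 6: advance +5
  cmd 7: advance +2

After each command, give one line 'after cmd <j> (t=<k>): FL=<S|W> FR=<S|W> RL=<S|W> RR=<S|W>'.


start t=1: FL=W FR=S RL=S RR=W
cmd 1: advance +8 → t=9, phase=(6,2,2,6) → FL=W FR=S RL=S RR=W
cmd 2: advance +5 → t=14, phase=(3,7,7,3) → FL=S FR=W RL=W RR=S
cmd 3: advance +3 → t=17, phase=(6,2,2,6) → FL=W FR=S RL=S RR=W
cmd 4: advance +4 → t=21, phase=(2,6,6,2) → FL=S FR=W RL=W RR=S
cmd 5: advance +6 → t=27, phase=(0,4,4,0) → FL=S FR=S RL=S RR=S
cmd 6: advance +5 → t=32, phase=(5,1,1,5) → FL=W FR=S RL=S RR=W
cmd 7: advance +2 → t=34, phase=(7,3,3,7) → FL=W FR=S RL=S RR=W

after cmd 1 (t=9): FL=W FR=S RL=S RR=W
after cmd 2 (t=14): FL=S FR=W RL=W RR=S
after cmd 3 (t=17): FL=W FR=S RL=S RR=W
after cmd 4 (t=21): FL=S FR=W RL=W RR=S
after cmd 5 (t=27): FL=S FR=S RL=S RR=S
after cmd 6 (t=32): FL=W FR=S RL=S RR=W
after cmd 7 (t=34): FL=W FR=S RL=S RR=W


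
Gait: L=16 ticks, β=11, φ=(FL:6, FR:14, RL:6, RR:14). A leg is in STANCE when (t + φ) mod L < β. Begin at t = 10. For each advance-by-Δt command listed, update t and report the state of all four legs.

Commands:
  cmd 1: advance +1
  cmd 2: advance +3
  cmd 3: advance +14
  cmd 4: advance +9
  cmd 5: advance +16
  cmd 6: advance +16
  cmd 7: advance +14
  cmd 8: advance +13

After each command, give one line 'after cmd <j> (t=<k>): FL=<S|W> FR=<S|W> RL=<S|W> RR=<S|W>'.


after cmd 1 (t=11): FL=S FR=S RL=S RR=S
after cmd 2 (t=14): FL=S FR=W RL=S RR=W
after cmd 3 (t=28): FL=S FR=S RL=S RR=S
after cmd 4 (t=37): FL=W FR=S RL=W RR=S
after cmd 5 (t=53): FL=W FR=S RL=W RR=S
after cmd 6 (t=69): FL=W FR=S RL=W RR=S
after cmd 7 (t=83): FL=S FR=S RL=S RR=S
after cmd 8 (t=96): FL=S FR=W RL=S RR=W

start t=10: FL=S FR=S RL=S RR=S
cmd 1: advance +1 → t=11, phase=(1,9,1,9) → FL=S FR=S RL=S RR=S
cmd 2: advance +3 → t=14, phase=(4,12,4,12) → FL=S FR=W RL=S RR=W
cmd 3: advance +14 → t=28, phase=(2,10,2,10) → FL=S FR=S RL=S RR=S
cmd 4: advance +9 → t=37, phase=(11,3,11,3) → FL=W FR=S RL=W RR=S
cmd 5: advance +16 → t=53, phase=(11,3,11,3) → FL=W FR=S RL=W RR=S
cmd 6: advance +16 → t=69, phase=(11,3,11,3) → FL=W FR=S RL=W RR=S
cmd 7: advance +14 → t=83, phase=(9,1,9,1) → FL=S FR=S RL=S RR=S
cmd 8: advance +13 → t=96, phase=(6,14,6,14) → FL=S FR=W RL=S RR=W


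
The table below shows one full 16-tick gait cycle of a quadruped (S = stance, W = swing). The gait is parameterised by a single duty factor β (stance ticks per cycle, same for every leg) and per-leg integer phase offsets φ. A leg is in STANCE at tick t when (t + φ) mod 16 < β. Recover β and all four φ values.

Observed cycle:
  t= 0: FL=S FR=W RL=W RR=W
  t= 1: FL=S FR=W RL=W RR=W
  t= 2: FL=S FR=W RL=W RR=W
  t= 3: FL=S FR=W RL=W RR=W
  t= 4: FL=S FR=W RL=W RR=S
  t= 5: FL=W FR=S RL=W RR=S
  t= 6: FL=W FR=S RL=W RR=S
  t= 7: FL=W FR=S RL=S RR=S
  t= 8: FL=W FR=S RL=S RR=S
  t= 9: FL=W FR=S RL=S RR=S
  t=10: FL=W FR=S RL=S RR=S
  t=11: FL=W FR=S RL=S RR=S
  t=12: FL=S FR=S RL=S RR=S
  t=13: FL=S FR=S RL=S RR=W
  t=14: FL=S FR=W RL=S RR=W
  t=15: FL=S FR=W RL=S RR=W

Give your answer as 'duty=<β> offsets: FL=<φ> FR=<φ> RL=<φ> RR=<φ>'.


duty β = stance ticks per leg = 9
FL: stance ticks = 9; W→S at t=12 → φ=4
FR: stance ticks = 9; W→S at t=5 → φ=11
RL: stance ticks = 9; W→S at t=7 → φ=9
RR: stance ticks = 9; W→S at t=4 → φ=12

duty=9 offsets: FL=4 FR=11 RL=9 RR=12


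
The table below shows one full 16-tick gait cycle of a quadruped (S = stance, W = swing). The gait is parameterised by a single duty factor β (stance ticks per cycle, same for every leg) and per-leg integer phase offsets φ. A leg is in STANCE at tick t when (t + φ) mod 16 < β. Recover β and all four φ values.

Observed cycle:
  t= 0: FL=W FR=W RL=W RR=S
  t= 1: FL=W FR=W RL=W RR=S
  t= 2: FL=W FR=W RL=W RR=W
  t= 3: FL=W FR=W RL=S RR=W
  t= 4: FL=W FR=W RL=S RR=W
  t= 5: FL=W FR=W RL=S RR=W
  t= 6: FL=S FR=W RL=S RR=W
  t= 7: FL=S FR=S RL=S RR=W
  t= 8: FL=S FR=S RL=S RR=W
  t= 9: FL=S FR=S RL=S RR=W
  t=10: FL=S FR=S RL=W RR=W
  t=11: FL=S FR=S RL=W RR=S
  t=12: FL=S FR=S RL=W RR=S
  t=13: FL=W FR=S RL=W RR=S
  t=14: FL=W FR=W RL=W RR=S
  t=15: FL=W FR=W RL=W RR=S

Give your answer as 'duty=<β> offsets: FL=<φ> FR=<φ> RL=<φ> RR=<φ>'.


duty β = stance ticks per leg = 7
FL: stance ticks = 7; W→S at t=6 → φ=10
FR: stance ticks = 7; W→S at t=7 → φ=9
RL: stance ticks = 7; W→S at t=3 → φ=13
RR: stance ticks = 7; W→S at t=11 → φ=5

duty=7 offsets: FL=10 FR=9 RL=13 RR=5


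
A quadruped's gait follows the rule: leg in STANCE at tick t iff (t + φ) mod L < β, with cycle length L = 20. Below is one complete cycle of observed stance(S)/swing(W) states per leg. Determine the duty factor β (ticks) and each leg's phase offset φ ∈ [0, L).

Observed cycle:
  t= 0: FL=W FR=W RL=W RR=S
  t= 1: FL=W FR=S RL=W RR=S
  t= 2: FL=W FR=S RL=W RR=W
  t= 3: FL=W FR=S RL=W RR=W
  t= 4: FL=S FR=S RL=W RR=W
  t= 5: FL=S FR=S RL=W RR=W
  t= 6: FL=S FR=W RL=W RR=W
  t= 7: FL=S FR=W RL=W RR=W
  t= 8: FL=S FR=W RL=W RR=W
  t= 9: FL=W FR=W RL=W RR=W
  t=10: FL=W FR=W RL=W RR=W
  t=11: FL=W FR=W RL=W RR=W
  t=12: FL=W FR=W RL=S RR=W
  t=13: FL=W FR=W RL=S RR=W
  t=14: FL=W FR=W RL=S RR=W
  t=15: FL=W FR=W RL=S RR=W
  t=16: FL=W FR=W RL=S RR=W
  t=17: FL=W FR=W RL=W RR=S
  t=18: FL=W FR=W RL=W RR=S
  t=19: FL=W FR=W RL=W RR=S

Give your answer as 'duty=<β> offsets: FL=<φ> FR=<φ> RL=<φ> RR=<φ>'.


duty=5 offsets: FL=16 FR=19 RL=8 RR=3

duty β = stance ticks per leg = 5
FL: stance ticks = 5; W→S at t=4 → φ=16
FR: stance ticks = 5; W→S at t=1 → φ=19
RL: stance ticks = 5; W→S at t=12 → φ=8
RR: stance ticks = 5; W→S at t=17 → φ=3


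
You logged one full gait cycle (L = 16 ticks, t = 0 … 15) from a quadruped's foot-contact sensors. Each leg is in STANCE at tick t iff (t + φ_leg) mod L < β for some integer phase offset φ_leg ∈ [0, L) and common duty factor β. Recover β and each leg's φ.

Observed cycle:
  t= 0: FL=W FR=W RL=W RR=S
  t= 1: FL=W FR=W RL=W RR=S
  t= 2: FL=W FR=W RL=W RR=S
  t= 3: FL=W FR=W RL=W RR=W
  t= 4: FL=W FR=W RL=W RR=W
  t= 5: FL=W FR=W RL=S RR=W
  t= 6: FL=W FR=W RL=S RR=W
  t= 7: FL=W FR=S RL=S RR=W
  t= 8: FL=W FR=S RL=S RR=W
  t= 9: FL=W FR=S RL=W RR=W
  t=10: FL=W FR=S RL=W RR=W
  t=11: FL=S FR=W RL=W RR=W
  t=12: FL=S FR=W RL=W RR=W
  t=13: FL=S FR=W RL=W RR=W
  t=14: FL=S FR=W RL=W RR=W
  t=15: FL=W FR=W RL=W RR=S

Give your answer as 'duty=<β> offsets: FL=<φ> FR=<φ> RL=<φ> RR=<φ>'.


duty β = stance ticks per leg = 4
FL: stance ticks = 4; W→S at t=11 → φ=5
FR: stance ticks = 4; W→S at t=7 → φ=9
RL: stance ticks = 4; W→S at t=5 → φ=11
RR: stance ticks = 4; W→S at t=15 → φ=1

duty=4 offsets: FL=5 FR=9 RL=11 RR=1


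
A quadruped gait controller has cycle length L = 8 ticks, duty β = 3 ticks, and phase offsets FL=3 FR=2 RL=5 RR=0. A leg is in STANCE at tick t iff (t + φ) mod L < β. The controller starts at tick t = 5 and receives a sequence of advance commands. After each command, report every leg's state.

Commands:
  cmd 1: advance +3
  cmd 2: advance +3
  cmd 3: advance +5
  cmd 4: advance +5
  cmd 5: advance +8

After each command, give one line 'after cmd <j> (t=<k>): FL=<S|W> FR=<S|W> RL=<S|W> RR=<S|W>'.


after cmd 1 (t=8): FL=W FR=S RL=W RR=S
after cmd 2 (t=11): FL=W FR=W RL=S RR=W
after cmd 3 (t=16): FL=W FR=S RL=W RR=S
after cmd 4 (t=21): FL=S FR=W RL=S RR=W
after cmd 5 (t=29): FL=S FR=W RL=S RR=W

start t=5: FL=S FR=W RL=S RR=W
cmd 1: advance +3 → t=8, phase=(3,2,5,0) → FL=W FR=S RL=W RR=S
cmd 2: advance +3 → t=11, phase=(6,5,0,3) → FL=W FR=W RL=S RR=W
cmd 3: advance +5 → t=16, phase=(3,2,5,0) → FL=W FR=S RL=W RR=S
cmd 4: advance +5 → t=21, phase=(0,7,2,5) → FL=S FR=W RL=S RR=W
cmd 5: advance +8 → t=29, phase=(0,7,2,5) → FL=S FR=W RL=S RR=W


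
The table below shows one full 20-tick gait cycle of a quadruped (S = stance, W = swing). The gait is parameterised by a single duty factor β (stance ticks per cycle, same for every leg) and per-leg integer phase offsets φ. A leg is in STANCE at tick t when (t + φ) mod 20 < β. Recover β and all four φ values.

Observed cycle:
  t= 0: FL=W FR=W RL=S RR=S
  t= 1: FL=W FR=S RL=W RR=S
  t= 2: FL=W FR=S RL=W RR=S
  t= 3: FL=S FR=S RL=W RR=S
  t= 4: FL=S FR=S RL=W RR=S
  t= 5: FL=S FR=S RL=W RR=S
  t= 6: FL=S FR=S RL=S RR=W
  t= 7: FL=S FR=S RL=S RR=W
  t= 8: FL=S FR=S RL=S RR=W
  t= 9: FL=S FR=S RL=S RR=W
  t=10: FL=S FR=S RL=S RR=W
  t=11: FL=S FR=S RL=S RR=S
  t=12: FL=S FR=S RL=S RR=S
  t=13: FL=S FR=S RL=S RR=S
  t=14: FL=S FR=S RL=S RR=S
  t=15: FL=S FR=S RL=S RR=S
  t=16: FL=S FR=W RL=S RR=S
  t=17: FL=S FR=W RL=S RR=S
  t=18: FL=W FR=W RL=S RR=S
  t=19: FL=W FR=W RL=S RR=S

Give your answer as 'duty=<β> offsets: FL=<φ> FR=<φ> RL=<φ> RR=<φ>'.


duty=15 offsets: FL=17 FR=19 RL=14 RR=9

duty β = stance ticks per leg = 15
FL: stance ticks = 15; W→S at t=3 → φ=17
FR: stance ticks = 15; W→S at t=1 → φ=19
RL: stance ticks = 15; W→S at t=6 → φ=14
RR: stance ticks = 15; W→S at t=11 → φ=9


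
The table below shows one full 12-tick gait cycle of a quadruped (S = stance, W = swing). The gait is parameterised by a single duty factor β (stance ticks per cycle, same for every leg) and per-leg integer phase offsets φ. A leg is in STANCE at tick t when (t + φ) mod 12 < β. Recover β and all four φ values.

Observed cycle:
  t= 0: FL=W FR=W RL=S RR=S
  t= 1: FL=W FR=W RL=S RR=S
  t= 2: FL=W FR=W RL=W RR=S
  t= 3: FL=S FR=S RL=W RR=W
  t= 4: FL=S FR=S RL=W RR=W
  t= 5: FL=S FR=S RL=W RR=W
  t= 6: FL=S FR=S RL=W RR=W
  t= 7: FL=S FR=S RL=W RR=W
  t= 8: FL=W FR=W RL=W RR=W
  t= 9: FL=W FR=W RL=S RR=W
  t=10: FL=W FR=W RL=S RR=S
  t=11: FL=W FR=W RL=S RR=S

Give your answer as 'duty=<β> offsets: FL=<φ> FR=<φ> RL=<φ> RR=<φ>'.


duty=5 offsets: FL=9 FR=9 RL=3 RR=2

duty β = stance ticks per leg = 5
FL: stance ticks = 5; W→S at t=3 → φ=9
FR: stance ticks = 5; W→S at t=3 → φ=9
RL: stance ticks = 5; W→S at t=9 → φ=3
RR: stance ticks = 5; W→S at t=10 → φ=2


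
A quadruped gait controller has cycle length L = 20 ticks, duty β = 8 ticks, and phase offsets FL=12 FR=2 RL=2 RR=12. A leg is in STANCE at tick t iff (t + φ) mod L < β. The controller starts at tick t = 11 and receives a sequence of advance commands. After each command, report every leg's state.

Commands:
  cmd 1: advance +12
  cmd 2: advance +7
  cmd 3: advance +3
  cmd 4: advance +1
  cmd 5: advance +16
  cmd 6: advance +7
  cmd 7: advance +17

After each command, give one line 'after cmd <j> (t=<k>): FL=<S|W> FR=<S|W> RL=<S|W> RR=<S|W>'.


start t=11: FL=S FR=W RL=W RR=S
cmd 1: advance +12 → t=23, phase=(15,5,5,15) → FL=W FR=S RL=S RR=W
cmd 2: advance +7 → t=30, phase=(2,12,12,2) → FL=S FR=W RL=W RR=S
cmd 3: advance +3 → t=33, phase=(5,15,15,5) → FL=S FR=W RL=W RR=S
cmd 4: advance +1 → t=34, phase=(6,16,16,6) → FL=S FR=W RL=W RR=S
cmd 5: advance +16 → t=50, phase=(2,12,12,2) → FL=S FR=W RL=W RR=S
cmd 6: advance +7 → t=57, phase=(9,19,19,9) → FL=W FR=W RL=W RR=W
cmd 7: advance +17 → t=74, phase=(6,16,16,6) → FL=S FR=W RL=W RR=S

after cmd 1 (t=23): FL=W FR=S RL=S RR=W
after cmd 2 (t=30): FL=S FR=W RL=W RR=S
after cmd 3 (t=33): FL=S FR=W RL=W RR=S
after cmd 4 (t=34): FL=S FR=W RL=W RR=S
after cmd 5 (t=50): FL=S FR=W RL=W RR=S
after cmd 6 (t=57): FL=W FR=W RL=W RR=W
after cmd 7 (t=74): FL=S FR=W RL=W RR=S


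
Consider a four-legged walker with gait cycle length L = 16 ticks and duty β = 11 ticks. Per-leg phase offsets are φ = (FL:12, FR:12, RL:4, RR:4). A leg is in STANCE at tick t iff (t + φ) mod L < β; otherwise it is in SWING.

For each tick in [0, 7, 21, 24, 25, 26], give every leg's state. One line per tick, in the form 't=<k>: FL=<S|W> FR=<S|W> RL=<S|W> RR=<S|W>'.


t=0: phase=(12,12,4,4) vs β=11 → FL=W FR=W RL=S RR=S
t=7: phase=(3,3,11,11) vs β=11 → FL=S FR=S RL=W RR=W
t=21: phase=(1,1,9,9) vs β=11 → FL=S FR=S RL=S RR=S
t=24: phase=(4,4,12,12) vs β=11 → FL=S FR=S RL=W RR=W
t=25: phase=(5,5,13,13) vs β=11 → FL=S FR=S RL=W RR=W
t=26: phase=(6,6,14,14) vs β=11 → FL=S FR=S RL=W RR=W

t=0: FL=W FR=W RL=S RR=S
t=7: FL=S FR=S RL=W RR=W
t=21: FL=S FR=S RL=S RR=S
t=24: FL=S FR=S RL=W RR=W
t=25: FL=S FR=S RL=W RR=W
t=26: FL=S FR=S RL=W RR=W


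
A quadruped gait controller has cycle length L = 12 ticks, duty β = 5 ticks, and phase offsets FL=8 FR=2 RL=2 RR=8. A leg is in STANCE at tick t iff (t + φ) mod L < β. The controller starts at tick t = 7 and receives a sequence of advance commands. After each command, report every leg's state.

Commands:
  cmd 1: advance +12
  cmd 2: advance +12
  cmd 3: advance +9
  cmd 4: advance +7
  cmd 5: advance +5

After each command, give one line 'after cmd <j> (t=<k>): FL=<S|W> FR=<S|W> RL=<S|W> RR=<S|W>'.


start t=7: FL=S FR=W RL=W RR=S
cmd 1: advance +12 → t=19, phase=(3,9,9,3) → FL=S FR=W RL=W RR=S
cmd 2: advance +12 → t=31, phase=(3,9,9,3) → FL=S FR=W RL=W RR=S
cmd 3: advance +9 → t=40, phase=(0,6,6,0) → FL=S FR=W RL=W RR=S
cmd 4: advance +7 → t=47, phase=(7,1,1,7) → FL=W FR=S RL=S RR=W
cmd 5: advance +5 → t=52, phase=(0,6,6,0) → FL=S FR=W RL=W RR=S

after cmd 1 (t=19): FL=S FR=W RL=W RR=S
after cmd 2 (t=31): FL=S FR=W RL=W RR=S
after cmd 3 (t=40): FL=S FR=W RL=W RR=S
after cmd 4 (t=47): FL=W FR=S RL=S RR=W
after cmd 5 (t=52): FL=S FR=W RL=W RR=S


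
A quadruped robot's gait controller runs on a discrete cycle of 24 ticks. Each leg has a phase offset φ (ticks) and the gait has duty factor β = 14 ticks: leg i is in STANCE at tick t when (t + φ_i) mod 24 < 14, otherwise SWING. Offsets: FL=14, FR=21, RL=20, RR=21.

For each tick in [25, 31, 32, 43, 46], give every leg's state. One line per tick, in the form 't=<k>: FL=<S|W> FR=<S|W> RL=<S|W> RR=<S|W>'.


t=25: phase=(15,22,21,22) vs β=14 → FL=W FR=W RL=W RR=W
t=31: phase=(21,4,3,4) vs β=14 → FL=W FR=S RL=S RR=S
t=32: phase=(22,5,4,5) vs β=14 → FL=W FR=S RL=S RR=S
t=43: phase=(9,16,15,16) vs β=14 → FL=S FR=W RL=W RR=W
t=46: phase=(12,19,18,19) vs β=14 → FL=S FR=W RL=W RR=W

t=25: FL=W FR=W RL=W RR=W
t=31: FL=W FR=S RL=S RR=S
t=32: FL=W FR=S RL=S RR=S
t=43: FL=S FR=W RL=W RR=W
t=46: FL=S FR=W RL=W RR=W


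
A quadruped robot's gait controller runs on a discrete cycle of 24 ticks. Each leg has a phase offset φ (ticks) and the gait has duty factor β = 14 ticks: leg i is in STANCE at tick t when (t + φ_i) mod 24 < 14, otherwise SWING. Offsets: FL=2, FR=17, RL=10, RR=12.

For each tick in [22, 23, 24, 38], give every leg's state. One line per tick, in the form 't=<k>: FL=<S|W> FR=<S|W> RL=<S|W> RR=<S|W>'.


t=22: FL=S FR=W RL=S RR=S
t=23: FL=S FR=W RL=S RR=S
t=24: FL=S FR=W RL=S RR=S
t=38: FL=W FR=S RL=S RR=S

t=22: phase=(0,15,8,10) vs β=14 → FL=S FR=W RL=S RR=S
t=23: phase=(1,16,9,11) vs β=14 → FL=S FR=W RL=S RR=S
t=24: phase=(2,17,10,12) vs β=14 → FL=S FR=W RL=S RR=S
t=38: phase=(16,7,0,2) vs β=14 → FL=W FR=S RL=S RR=S


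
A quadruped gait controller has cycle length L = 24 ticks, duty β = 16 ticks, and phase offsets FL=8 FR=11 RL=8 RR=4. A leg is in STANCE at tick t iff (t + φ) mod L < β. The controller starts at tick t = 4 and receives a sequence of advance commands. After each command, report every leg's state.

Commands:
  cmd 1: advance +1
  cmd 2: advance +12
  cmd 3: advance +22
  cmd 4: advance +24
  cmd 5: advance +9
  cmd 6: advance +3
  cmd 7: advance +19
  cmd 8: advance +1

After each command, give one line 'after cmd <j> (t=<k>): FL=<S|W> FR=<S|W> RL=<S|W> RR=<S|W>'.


after cmd 1 (t=5): FL=S FR=W RL=S RR=S
after cmd 2 (t=17): FL=S FR=S RL=S RR=W
after cmd 3 (t=39): FL=W FR=S RL=W RR=W
after cmd 4 (t=63): FL=W FR=S RL=W RR=W
after cmd 5 (t=72): FL=S FR=S RL=S RR=S
after cmd 6 (t=75): FL=S FR=S RL=S RR=S
after cmd 7 (t=94): FL=S FR=S RL=S RR=S
after cmd 8 (t=95): FL=S FR=S RL=S RR=S

start t=4: FL=S FR=S RL=S RR=S
cmd 1: advance +1 → t=5, phase=(13,16,13,9) → FL=S FR=W RL=S RR=S
cmd 2: advance +12 → t=17, phase=(1,4,1,21) → FL=S FR=S RL=S RR=W
cmd 3: advance +22 → t=39, phase=(23,2,23,19) → FL=W FR=S RL=W RR=W
cmd 4: advance +24 → t=63, phase=(23,2,23,19) → FL=W FR=S RL=W RR=W
cmd 5: advance +9 → t=72, phase=(8,11,8,4) → FL=S FR=S RL=S RR=S
cmd 6: advance +3 → t=75, phase=(11,14,11,7) → FL=S FR=S RL=S RR=S
cmd 7: advance +19 → t=94, phase=(6,9,6,2) → FL=S FR=S RL=S RR=S
cmd 8: advance +1 → t=95, phase=(7,10,7,3) → FL=S FR=S RL=S RR=S


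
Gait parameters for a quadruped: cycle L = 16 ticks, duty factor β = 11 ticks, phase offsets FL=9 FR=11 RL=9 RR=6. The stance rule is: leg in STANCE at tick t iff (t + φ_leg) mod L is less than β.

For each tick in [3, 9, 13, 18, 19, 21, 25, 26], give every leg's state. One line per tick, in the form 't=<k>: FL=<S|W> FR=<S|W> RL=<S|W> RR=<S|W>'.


t=3: FL=W FR=W RL=W RR=S
t=9: FL=S FR=S RL=S RR=W
t=13: FL=S FR=S RL=S RR=S
t=18: FL=W FR=W RL=W RR=S
t=19: FL=W FR=W RL=W RR=S
t=21: FL=W FR=S RL=W RR=W
t=25: FL=S FR=S RL=S RR=W
t=26: FL=S FR=S RL=S RR=S

t=3: phase=(12,14,12,9) vs β=11 → FL=W FR=W RL=W RR=S
t=9: phase=(2,4,2,15) vs β=11 → FL=S FR=S RL=S RR=W
t=13: phase=(6,8,6,3) vs β=11 → FL=S FR=S RL=S RR=S
t=18: phase=(11,13,11,8) vs β=11 → FL=W FR=W RL=W RR=S
t=19: phase=(12,14,12,9) vs β=11 → FL=W FR=W RL=W RR=S
t=21: phase=(14,0,14,11) vs β=11 → FL=W FR=S RL=W RR=W
t=25: phase=(2,4,2,15) vs β=11 → FL=S FR=S RL=S RR=W
t=26: phase=(3,5,3,0) vs β=11 → FL=S FR=S RL=S RR=S


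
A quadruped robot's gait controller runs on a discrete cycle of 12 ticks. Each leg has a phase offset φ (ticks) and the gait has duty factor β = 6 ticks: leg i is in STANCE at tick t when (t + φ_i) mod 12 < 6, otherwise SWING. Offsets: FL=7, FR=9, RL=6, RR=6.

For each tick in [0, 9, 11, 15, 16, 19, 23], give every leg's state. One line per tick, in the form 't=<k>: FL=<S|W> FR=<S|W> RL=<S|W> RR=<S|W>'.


t=0: FL=W FR=W RL=W RR=W
t=9: FL=S FR=W RL=S RR=S
t=11: FL=W FR=W RL=S RR=S
t=15: FL=W FR=S RL=W RR=W
t=16: FL=W FR=S RL=W RR=W
t=19: FL=S FR=S RL=S RR=S
t=23: FL=W FR=W RL=S RR=S

t=0: phase=(7,9,6,6) vs β=6 → FL=W FR=W RL=W RR=W
t=9: phase=(4,6,3,3) vs β=6 → FL=S FR=W RL=S RR=S
t=11: phase=(6,8,5,5) vs β=6 → FL=W FR=W RL=S RR=S
t=15: phase=(10,0,9,9) vs β=6 → FL=W FR=S RL=W RR=W
t=16: phase=(11,1,10,10) vs β=6 → FL=W FR=S RL=W RR=W
t=19: phase=(2,4,1,1) vs β=6 → FL=S FR=S RL=S RR=S
t=23: phase=(6,8,5,5) vs β=6 → FL=W FR=W RL=S RR=S


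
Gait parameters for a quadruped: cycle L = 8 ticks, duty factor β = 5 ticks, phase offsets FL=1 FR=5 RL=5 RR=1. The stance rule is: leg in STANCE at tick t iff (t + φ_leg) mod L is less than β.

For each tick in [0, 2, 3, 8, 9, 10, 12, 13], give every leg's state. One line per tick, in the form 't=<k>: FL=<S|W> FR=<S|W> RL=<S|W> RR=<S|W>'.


t=0: FL=S FR=W RL=W RR=S
t=2: FL=S FR=W RL=W RR=S
t=3: FL=S FR=S RL=S RR=S
t=8: FL=S FR=W RL=W RR=S
t=9: FL=S FR=W RL=W RR=S
t=10: FL=S FR=W RL=W RR=S
t=12: FL=W FR=S RL=S RR=W
t=13: FL=W FR=S RL=S RR=W

t=0: phase=(1,5,5,1) vs β=5 → FL=S FR=W RL=W RR=S
t=2: phase=(3,7,7,3) vs β=5 → FL=S FR=W RL=W RR=S
t=3: phase=(4,0,0,4) vs β=5 → FL=S FR=S RL=S RR=S
t=8: phase=(1,5,5,1) vs β=5 → FL=S FR=W RL=W RR=S
t=9: phase=(2,6,6,2) vs β=5 → FL=S FR=W RL=W RR=S
t=10: phase=(3,7,7,3) vs β=5 → FL=S FR=W RL=W RR=S
t=12: phase=(5,1,1,5) vs β=5 → FL=W FR=S RL=S RR=W
t=13: phase=(6,2,2,6) vs β=5 → FL=W FR=S RL=S RR=W


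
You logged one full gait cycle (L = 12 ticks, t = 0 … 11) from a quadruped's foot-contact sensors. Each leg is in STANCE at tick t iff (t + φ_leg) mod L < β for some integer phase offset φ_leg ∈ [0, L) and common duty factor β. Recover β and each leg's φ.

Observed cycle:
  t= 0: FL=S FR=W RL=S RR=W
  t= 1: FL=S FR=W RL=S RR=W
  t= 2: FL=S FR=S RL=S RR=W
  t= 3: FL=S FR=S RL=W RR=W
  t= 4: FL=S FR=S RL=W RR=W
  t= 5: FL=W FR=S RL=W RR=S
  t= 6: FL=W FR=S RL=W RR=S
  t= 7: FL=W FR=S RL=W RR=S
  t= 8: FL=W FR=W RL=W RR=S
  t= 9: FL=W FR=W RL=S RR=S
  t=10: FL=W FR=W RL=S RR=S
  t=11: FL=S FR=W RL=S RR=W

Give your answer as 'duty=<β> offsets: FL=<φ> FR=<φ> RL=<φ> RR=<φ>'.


duty β = stance ticks per leg = 6
FL: stance ticks = 6; W→S at t=11 → φ=1
FR: stance ticks = 6; W→S at t=2 → φ=10
RL: stance ticks = 6; W→S at t=9 → φ=3
RR: stance ticks = 6; W→S at t=5 → φ=7

duty=6 offsets: FL=1 FR=10 RL=3 RR=7


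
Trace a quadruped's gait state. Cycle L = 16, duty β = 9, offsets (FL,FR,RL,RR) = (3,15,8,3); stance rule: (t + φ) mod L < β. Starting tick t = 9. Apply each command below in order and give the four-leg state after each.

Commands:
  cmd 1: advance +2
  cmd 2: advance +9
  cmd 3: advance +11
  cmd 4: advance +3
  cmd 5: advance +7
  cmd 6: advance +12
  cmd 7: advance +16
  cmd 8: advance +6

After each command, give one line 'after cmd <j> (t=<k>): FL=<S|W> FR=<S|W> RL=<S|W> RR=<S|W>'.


start t=9: FL=W FR=S RL=S RR=W
cmd 1: advance +2 → t=11, phase=(14,10,3,14) → FL=W FR=W RL=S RR=W
cmd 2: advance +9 → t=20, phase=(7,3,12,7) → FL=S FR=S RL=W RR=S
cmd 3: advance +11 → t=31, phase=(2,14,7,2) → FL=S FR=W RL=S RR=S
cmd 4: advance +3 → t=34, phase=(5,1,10,5) → FL=S FR=S RL=W RR=S
cmd 5: advance +7 → t=41, phase=(12,8,1,12) → FL=W FR=S RL=S RR=W
cmd 6: advance +12 → t=53, phase=(8,4,13,8) → FL=S FR=S RL=W RR=S
cmd 7: advance +16 → t=69, phase=(8,4,13,8) → FL=S FR=S RL=W RR=S
cmd 8: advance +6 → t=75, phase=(14,10,3,14) → FL=W FR=W RL=S RR=W

after cmd 1 (t=11): FL=W FR=W RL=S RR=W
after cmd 2 (t=20): FL=S FR=S RL=W RR=S
after cmd 3 (t=31): FL=S FR=W RL=S RR=S
after cmd 4 (t=34): FL=S FR=S RL=W RR=S
after cmd 5 (t=41): FL=W FR=S RL=S RR=W
after cmd 6 (t=53): FL=S FR=S RL=W RR=S
after cmd 7 (t=69): FL=S FR=S RL=W RR=S
after cmd 8 (t=75): FL=W FR=W RL=S RR=W


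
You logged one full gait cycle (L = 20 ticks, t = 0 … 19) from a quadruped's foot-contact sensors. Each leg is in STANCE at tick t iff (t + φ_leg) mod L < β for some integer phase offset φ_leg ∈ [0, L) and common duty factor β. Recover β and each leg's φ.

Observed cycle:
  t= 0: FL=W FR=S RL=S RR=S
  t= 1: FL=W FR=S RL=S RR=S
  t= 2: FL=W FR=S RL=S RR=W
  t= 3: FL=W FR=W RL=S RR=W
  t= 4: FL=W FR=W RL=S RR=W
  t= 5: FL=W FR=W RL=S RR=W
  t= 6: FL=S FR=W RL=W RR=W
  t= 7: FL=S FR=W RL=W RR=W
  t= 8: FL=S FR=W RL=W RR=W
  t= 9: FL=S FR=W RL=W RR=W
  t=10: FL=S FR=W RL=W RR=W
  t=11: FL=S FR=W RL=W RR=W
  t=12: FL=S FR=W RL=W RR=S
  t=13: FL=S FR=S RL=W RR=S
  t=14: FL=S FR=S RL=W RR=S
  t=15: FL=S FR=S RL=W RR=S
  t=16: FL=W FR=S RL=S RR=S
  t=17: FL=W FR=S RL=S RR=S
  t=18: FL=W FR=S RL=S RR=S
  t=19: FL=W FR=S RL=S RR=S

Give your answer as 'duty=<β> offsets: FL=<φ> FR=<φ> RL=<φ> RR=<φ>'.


duty β = stance ticks per leg = 10
FL: stance ticks = 10; W→S at t=6 → φ=14
FR: stance ticks = 10; W→S at t=13 → φ=7
RL: stance ticks = 10; W→S at t=16 → φ=4
RR: stance ticks = 10; W→S at t=12 → φ=8

duty=10 offsets: FL=14 FR=7 RL=4 RR=8


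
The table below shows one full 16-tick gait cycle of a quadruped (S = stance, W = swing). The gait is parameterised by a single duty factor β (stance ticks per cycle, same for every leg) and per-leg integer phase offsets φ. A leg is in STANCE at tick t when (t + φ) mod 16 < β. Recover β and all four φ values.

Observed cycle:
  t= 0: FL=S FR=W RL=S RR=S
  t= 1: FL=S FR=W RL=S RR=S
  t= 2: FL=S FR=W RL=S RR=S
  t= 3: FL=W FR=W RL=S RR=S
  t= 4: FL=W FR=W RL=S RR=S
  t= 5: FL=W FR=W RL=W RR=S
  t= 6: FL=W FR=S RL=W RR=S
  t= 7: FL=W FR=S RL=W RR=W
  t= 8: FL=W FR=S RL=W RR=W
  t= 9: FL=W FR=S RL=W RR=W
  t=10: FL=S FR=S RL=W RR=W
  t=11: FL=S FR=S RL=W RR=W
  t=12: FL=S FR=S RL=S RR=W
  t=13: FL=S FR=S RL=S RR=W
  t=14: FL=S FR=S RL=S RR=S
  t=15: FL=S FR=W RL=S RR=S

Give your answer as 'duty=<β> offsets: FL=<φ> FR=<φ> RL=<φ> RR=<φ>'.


duty=9 offsets: FL=6 FR=10 RL=4 RR=2

duty β = stance ticks per leg = 9
FL: stance ticks = 9; W→S at t=10 → φ=6
FR: stance ticks = 9; W→S at t=6 → φ=10
RL: stance ticks = 9; W→S at t=12 → φ=4
RR: stance ticks = 9; W→S at t=14 → φ=2


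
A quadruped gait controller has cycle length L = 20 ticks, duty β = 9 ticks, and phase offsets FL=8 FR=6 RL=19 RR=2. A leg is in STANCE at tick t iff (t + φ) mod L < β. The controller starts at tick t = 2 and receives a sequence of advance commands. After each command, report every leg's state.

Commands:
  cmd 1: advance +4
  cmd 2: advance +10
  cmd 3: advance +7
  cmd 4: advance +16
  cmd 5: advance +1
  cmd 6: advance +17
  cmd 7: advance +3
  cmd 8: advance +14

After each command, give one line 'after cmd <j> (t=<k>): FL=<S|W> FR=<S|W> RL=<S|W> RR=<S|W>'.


start t=2: FL=W FR=S RL=S RR=S
cmd 1: advance +4 → t=6, phase=(14,12,5,8) → FL=W FR=W RL=S RR=S
cmd 2: advance +10 → t=16, phase=(4,2,15,18) → FL=S FR=S RL=W RR=W
cmd 3: advance +7 → t=23, phase=(11,9,2,5) → FL=W FR=W RL=S RR=S
cmd 4: advance +16 → t=39, phase=(7,5,18,1) → FL=S FR=S RL=W RR=S
cmd 5: advance +1 → t=40, phase=(8,6,19,2) → FL=S FR=S RL=W RR=S
cmd 6: advance +17 → t=57, phase=(5,3,16,19) → FL=S FR=S RL=W RR=W
cmd 7: advance +3 → t=60, phase=(8,6,19,2) → FL=S FR=S RL=W RR=S
cmd 8: advance +14 → t=74, phase=(2,0,13,16) → FL=S FR=S RL=W RR=W

after cmd 1 (t=6): FL=W FR=W RL=S RR=S
after cmd 2 (t=16): FL=S FR=S RL=W RR=W
after cmd 3 (t=23): FL=W FR=W RL=S RR=S
after cmd 4 (t=39): FL=S FR=S RL=W RR=S
after cmd 5 (t=40): FL=S FR=S RL=W RR=S
after cmd 6 (t=57): FL=S FR=S RL=W RR=W
after cmd 7 (t=60): FL=S FR=S RL=W RR=S
after cmd 8 (t=74): FL=S FR=S RL=W RR=W


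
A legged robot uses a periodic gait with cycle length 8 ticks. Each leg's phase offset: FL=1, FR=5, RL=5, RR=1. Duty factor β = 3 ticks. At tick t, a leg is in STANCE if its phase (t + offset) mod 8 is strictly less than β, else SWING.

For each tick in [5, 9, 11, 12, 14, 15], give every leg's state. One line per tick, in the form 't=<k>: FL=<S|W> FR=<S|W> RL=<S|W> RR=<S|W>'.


t=5: FL=W FR=S RL=S RR=W
t=9: FL=S FR=W RL=W RR=S
t=11: FL=W FR=S RL=S RR=W
t=12: FL=W FR=S RL=S RR=W
t=14: FL=W FR=W RL=W RR=W
t=15: FL=S FR=W RL=W RR=S

t=5: phase=(6,2,2,6) vs β=3 → FL=W FR=S RL=S RR=W
t=9: phase=(2,6,6,2) vs β=3 → FL=S FR=W RL=W RR=S
t=11: phase=(4,0,0,4) vs β=3 → FL=W FR=S RL=S RR=W
t=12: phase=(5,1,1,5) vs β=3 → FL=W FR=S RL=S RR=W
t=14: phase=(7,3,3,7) vs β=3 → FL=W FR=W RL=W RR=W
t=15: phase=(0,4,4,0) vs β=3 → FL=S FR=W RL=W RR=S


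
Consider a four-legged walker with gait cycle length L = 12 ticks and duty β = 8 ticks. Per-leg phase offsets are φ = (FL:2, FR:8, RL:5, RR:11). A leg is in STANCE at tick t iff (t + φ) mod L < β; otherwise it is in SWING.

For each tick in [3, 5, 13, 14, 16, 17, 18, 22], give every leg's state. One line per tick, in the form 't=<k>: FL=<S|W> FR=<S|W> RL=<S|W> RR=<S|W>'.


t=3: phase=(5,11,8,2) vs β=8 → FL=S FR=W RL=W RR=S
t=5: phase=(7,1,10,4) vs β=8 → FL=S FR=S RL=W RR=S
t=13: phase=(3,9,6,0) vs β=8 → FL=S FR=W RL=S RR=S
t=14: phase=(4,10,7,1) vs β=8 → FL=S FR=W RL=S RR=S
t=16: phase=(6,0,9,3) vs β=8 → FL=S FR=S RL=W RR=S
t=17: phase=(7,1,10,4) vs β=8 → FL=S FR=S RL=W RR=S
t=18: phase=(8,2,11,5) vs β=8 → FL=W FR=S RL=W RR=S
t=22: phase=(0,6,3,9) vs β=8 → FL=S FR=S RL=S RR=W

t=3: FL=S FR=W RL=W RR=S
t=5: FL=S FR=S RL=W RR=S
t=13: FL=S FR=W RL=S RR=S
t=14: FL=S FR=W RL=S RR=S
t=16: FL=S FR=S RL=W RR=S
t=17: FL=S FR=S RL=W RR=S
t=18: FL=W FR=S RL=W RR=S
t=22: FL=S FR=S RL=S RR=W


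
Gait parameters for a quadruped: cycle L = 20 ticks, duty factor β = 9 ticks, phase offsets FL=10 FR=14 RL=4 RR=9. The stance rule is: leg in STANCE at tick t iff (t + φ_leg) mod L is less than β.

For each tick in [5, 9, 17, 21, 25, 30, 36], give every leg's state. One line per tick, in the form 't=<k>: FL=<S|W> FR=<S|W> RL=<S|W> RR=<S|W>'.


t=5: FL=W FR=W RL=W RR=W
t=9: FL=W FR=S RL=W RR=W
t=17: FL=S FR=W RL=S RR=S
t=21: FL=W FR=W RL=S RR=W
t=25: FL=W FR=W RL=W RR=W
t=30: FL=S FR=S RL=W RR=W
t=36: FL=S FR=W RL=S RR=S

t=5: phase=(15,19,9,14) vs β=9 → FL=W FR=W RL=W RR=W
t=9: phase=(19,3,13,18) vs β=9 → FL=W FR=S RL=W RR=W
t=17: phase=(7,11,1,6) vs β=9 → FL=S FR=W RL=S RR=S
t=21: phase=(11,15,5,10) vs β=9 → FL=W FR=W RL=S RR=W
t=25: phase=(15,19,9,14) vs β=9 → FL=W FR=W RL=W RR=W
t=30: phase=(0,4,14,19) vs β=9 → FL=S FR=S RL=W RR=W
t=36: phase=(6,10,0,5) vs β=9 → FL=S FR=W RL=S RR=S


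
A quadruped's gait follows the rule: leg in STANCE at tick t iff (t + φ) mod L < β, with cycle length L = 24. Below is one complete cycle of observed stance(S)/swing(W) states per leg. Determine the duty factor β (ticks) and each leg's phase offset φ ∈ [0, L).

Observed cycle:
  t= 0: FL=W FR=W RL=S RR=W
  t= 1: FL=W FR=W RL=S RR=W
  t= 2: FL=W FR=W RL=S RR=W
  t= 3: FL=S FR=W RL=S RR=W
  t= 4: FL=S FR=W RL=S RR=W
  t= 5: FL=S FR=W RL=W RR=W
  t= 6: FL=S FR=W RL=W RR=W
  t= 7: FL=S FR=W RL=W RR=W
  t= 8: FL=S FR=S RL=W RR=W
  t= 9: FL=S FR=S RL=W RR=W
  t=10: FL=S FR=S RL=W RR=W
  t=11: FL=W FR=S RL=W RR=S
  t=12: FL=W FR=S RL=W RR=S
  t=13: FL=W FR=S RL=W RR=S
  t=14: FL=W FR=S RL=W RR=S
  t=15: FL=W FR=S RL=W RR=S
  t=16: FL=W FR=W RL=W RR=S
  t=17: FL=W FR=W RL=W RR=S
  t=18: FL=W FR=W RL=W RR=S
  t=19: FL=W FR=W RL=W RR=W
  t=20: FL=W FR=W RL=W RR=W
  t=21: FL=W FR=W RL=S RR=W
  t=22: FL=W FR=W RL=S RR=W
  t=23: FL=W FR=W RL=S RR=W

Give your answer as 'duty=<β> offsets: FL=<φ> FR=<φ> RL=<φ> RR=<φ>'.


duty=8 offsets: FL=21 FR=16 RL=3 RR=13

duty β = stance ticks per leg = 8
FL: stance ticks = 8; W→S at t=3 → φ=21
FR: stance ticks = 8; W→S at t=8 → φ=16
RL: stance ticks = 8; W→S at t=21 → φ=3
RR: stance ticks = 8; W→S at t=11 → φ=13


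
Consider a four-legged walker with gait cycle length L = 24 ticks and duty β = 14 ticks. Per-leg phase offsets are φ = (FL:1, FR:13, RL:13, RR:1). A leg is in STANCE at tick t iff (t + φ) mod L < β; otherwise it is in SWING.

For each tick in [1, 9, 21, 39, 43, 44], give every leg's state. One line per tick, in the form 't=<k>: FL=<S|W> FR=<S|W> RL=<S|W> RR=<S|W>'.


t=1: phase=(2,14,14,2) vs β=14 → FL=S FR=W RL=W RR=S
t=9: phase=(10,22,22,10) vs β=14 → FL=S FR=W RL=W RR=S
t=21: phase=(22,10,10,22) vs β=14 → FL=W FR=S RL=S RR=W
t=39: phase=(16,4,4,16) vs β=14 → FL=W FR=S RL=S RR=W
t=43: phase=(20,8,8,20) vs β=14 → FL=W FR=S RL=S RR=W
t=44: phase=(21,9,9,21) vs β=14 → FL=W FR=S RL=S RR=W

t=1: FL=S FR=W RL=W RR=S
t=9: FL=S FR=W RL=W RR=S
t=21: FL=W FR=S RL=S RR=W
t=39: FL=W FR=S RL=S RR=W
t=43: FL=W FR=S RL=S RR=W
t=44: FL=W FR=S RL=S RR=W


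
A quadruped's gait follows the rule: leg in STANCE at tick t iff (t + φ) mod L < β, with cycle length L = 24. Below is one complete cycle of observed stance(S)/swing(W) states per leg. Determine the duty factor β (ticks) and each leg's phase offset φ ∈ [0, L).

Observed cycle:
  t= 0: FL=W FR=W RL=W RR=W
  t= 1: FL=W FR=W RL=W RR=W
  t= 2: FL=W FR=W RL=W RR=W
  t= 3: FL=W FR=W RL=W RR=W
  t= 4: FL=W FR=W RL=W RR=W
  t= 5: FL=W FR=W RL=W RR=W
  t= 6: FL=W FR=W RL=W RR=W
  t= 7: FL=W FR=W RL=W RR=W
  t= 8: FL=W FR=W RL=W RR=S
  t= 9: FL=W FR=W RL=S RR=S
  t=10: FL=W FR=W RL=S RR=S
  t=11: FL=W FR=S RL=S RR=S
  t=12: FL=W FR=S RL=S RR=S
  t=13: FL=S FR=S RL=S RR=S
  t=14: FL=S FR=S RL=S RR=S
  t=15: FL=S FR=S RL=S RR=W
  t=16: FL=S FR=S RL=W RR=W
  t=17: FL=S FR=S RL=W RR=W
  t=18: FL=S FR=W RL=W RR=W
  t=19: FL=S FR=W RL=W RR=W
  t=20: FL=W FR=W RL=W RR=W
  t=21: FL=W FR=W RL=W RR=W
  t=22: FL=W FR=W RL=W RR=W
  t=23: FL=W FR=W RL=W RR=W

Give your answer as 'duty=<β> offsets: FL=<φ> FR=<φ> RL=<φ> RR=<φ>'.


duty=7 offsets: FL=11 FR=13 RL=15 RR=16

duty β = stance ticks per leg = 7
FL: stance ticks = 7; W→S at t=13 → φ=11
FR: stance ticks = 7; W→S at t=11 → φ=13
RL: stance ticks = 7; W→S at t=9 → φ=15
RR: stance ticks = 7; W→S at t=8 → φ=16


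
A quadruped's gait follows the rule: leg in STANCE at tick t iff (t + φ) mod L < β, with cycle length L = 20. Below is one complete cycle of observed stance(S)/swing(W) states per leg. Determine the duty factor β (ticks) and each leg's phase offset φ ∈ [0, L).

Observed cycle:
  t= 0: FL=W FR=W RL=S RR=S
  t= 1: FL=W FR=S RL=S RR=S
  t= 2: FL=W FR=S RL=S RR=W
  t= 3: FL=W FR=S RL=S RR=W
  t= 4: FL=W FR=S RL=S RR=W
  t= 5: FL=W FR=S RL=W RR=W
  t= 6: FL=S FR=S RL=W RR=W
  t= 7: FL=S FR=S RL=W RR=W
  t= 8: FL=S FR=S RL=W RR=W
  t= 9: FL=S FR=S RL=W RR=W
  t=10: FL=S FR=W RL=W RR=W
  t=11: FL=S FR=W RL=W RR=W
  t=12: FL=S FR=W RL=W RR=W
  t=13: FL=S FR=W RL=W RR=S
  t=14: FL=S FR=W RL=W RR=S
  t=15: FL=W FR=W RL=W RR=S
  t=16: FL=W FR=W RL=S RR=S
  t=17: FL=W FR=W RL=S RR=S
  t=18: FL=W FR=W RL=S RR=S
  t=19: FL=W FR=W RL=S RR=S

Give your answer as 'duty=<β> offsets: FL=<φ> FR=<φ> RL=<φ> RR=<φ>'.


duty=9 offsets: FL=14 FR=19 RL=4 RR=7

duty β = stance ticks per leg = 9
FL: stance ticks = 9; W→S at t=6 → φ=14
FR: stance ticks = 9; W→S at t=1 → φ=19
RL: stance ticks = 9; W→S at t=16 → φ=4
RR: stance ticks = 9; W→S at t=13 → φ=7


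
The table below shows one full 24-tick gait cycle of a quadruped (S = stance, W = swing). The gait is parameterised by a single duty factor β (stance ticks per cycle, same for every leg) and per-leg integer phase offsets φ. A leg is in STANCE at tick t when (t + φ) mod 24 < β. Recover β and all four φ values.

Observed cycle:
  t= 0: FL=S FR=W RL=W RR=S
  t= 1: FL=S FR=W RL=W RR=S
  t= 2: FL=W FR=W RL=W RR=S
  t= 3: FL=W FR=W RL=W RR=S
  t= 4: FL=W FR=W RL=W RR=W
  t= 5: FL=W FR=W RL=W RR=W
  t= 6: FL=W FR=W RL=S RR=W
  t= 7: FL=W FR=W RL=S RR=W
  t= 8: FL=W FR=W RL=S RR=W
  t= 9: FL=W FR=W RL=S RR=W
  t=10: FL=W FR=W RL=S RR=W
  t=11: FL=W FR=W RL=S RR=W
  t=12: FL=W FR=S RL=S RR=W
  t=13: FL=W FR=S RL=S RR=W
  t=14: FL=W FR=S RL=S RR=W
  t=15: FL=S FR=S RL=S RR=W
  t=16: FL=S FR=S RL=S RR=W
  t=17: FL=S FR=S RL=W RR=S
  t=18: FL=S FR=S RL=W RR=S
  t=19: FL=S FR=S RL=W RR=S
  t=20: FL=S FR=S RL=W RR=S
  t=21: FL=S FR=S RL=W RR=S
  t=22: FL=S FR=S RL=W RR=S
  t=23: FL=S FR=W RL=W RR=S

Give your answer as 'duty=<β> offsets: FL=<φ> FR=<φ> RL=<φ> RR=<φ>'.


duty β = stance ticks per leg = 11
FL: stance ticks = 11; W→S at t=15 → φ=9
FR: stance ticks = 11; W→S at t=12 → φ=12
RL: stance ticks = 11; W→S at t=6 → φ=18
RR: stance ticks = 11; W→S at t=17 → φ=7

duty=11 offsets: FL=9 FR=12 RL=18 RR=7


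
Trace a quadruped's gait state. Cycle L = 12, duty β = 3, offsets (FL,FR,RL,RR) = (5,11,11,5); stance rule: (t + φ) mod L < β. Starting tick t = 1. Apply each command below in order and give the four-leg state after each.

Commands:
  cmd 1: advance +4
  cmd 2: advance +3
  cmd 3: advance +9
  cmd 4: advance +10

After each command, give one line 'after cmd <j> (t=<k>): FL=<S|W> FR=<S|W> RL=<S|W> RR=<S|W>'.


after cmd 1 (t=5): FL=W FR=W RL=W RR=W
after cmd 2 (t=8): FL=S FR=W RL=W RR=S
after cmd 3 (t=17): FL=W FR=W RL=W RR=W
after cmd 4 (t=27): FL=W FR=S RL=S RR=W

start t=1: FL=W FR=S RL=S RR=W
cmd 1: advance +4 → t=5, phase=(10,4,4,10) → FL=W FR=W RL=W RR=W
cmd 2: advance +3 → t=8, phase=(1,7,7,1) → FL=S FR=W RL=W RR=S
cmd 3: advance +9 → t=17, phase=(10,4,4,10) → FL=W FR=W RL=W RR=W
cmd 4: advance +10 → t=27, phase=(8,2,2,8) → FL=W FR=S RL=S RR=W


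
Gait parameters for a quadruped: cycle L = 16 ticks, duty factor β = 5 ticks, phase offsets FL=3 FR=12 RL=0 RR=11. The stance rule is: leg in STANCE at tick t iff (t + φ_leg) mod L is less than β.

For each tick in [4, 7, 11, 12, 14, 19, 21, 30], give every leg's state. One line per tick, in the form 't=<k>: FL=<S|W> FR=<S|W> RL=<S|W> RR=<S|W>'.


t=4: phase=(7,0,4,15) vs β=5 → FL=W FR=S RL=S RR=W
t=7: phase=(10,3,7,2) vs β=5 → FL=W FR=S RL=W RR=S
t=11: phase=(14,7,11,6) vs β=5 → FL=W FR=W RL=W RR=W
t=12: phase=(15,8,12,7) vs β=5 → FL=W FR=W RL=W RR=W
t=14: phase=(1,10,14,9) vs β=5 → FL=S FR=W RL=W RR=W
t=19: phase=(6,15,3,14) vs β=5 → FL=W FR=W RL=S RR=W
t=21: phase=(8,1,5,0) vs β=5 → FL=W FR=S RL=W RR=S
t=30: phase=(1,10,14,9) vs β=5 → FL=S FR=W RL=W RR=W

t=4: FL=W FR=S RL=S RR=W
t=7: FL=W FR=S RL=W RR=S
t=11: FL=W FR=W RL=W RR=W
t=12: FL=W FR=W RL=W RR=W
t=14: FL=S FR=W RL=W RR=W
t=19: FL=W FR=W RL=S RR=W
t=21: FL=W FR=S RL=W RR=S
t=30: FL=S FR=W RL=W RR=W


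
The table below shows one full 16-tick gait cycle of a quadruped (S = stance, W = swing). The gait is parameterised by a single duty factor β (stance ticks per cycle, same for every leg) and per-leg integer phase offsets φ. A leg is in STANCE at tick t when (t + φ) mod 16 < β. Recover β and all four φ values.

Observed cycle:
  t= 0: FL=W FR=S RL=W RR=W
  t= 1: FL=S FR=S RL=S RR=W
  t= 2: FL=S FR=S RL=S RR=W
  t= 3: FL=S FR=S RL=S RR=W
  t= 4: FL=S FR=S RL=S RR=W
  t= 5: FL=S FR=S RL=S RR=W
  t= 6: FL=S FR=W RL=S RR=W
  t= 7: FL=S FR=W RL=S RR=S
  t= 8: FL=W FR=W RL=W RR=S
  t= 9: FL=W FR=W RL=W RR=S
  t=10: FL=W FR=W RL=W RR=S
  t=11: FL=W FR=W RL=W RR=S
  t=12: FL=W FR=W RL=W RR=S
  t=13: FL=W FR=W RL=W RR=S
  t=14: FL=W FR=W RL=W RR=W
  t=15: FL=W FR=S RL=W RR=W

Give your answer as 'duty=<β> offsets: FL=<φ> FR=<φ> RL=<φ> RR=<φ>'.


duty=7 offsets: FL=15 FR=1 RL=15 RR=9

duty β = stance ticks per leg = 7
FL: stance ticks = 7; W→S at t=1 → φ=15
FR: stance ticks = 7; W→S at t=15 → φ=1
RL: stance ticks = 7; W→S at t=1 → φ=15
RR: stance ticks = 7; W→S at t=7 → φ=9
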